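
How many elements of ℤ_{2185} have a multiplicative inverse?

1584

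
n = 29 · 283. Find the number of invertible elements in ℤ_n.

φ(29) = 29 − 1 = 28.
φ(283) = 283 − 1 = 282.
Multiply: 28 · 282 = 7896.

7896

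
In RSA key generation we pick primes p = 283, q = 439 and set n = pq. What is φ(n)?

123516

φ(pq) = (p−1)(q−1) = 282 · 438 = 123516.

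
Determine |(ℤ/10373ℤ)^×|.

Factor 10373: 10373 = 11 * 23 * 41.
φ(10373) = 10373 · (1 − 1/11) · (1 − 1/23) · (1 − 1/41)
       = 10373 · 8800/10373 = 8800.

8800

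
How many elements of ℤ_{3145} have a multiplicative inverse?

First factor: 3145 = 5 * 17 * 37.
φ(5) = 5 − 1 = 4.
φ(17) = 17 − 1 = 16.
φ(37) = 37 − 1 = 36.
φ(3145) = 4 × 16 × 36 = 2304.

2304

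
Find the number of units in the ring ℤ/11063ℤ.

9504

First factor: 11063 = 13 × 23 × 37.
φ(11063) = 11063 · (1 − 1/13) · (1 − 1/23) · (1 − 1/37)
       = 11063 · 9504/11063 = 9504.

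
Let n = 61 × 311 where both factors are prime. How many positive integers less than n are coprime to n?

18600

For distinct primes, φ(pq) = (p−1)(q−1) = 60 × 310 = 18600.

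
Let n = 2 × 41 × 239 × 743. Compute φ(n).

φ(14561314) = 14561314 · (1 − 1/2) · (1 − 1/41) · (1 − 1/239) · (1 − 1/743)
       = 14561314 · 7063840/14561314 = 7063840.

7063840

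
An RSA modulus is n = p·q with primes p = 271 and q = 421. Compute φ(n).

φ(pq) = (p−1)(q−1) = 270 · 420 = 113400.

113400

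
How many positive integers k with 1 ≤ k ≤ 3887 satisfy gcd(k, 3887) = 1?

3432

First factor: 3887 = 13^2 * 23.
φ(13^2) = 13^2 − 13^1 = 169 − 13 = 156.
φ(23) = 23 − 1 = 22.
Since φ is multiplicative, φ(3887) = 156 · 22 = 3432.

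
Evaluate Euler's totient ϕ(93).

60

First factor: 93 = 3 * 31.
φ(93) = 93 · (1 − 1/3) · (1 − 1/31)
       = 93 · 60/93 = 60.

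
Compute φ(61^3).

φ(61^3) = 61^3 − 61^2 = 226981 − 3721 = 223260.

223260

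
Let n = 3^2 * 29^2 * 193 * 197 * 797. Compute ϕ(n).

φ(3^2) = 3^1·(3−1) = 3·2 = 6.
φ(29^2) = 29^2 − 29^1 = 841 − 29 = 812.
φ(193) = 193 − 1 = 192.
φ(197) = 197 − 1 = 196.
φ(797) = 797 − 1 = 796.
φ(229361416353) = 6 × 812 × 192 × 196 × 796 = 145941110784.

145941110784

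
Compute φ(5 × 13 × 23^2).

φ(34385) = 34385 · (1 − 1/5) · (1 − 1/13) · (1 − 1/23)
       = 34385 · 1056/1495 = 24288.

24288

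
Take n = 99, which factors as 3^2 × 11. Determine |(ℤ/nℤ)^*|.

60

φ(3^2) = 3^2 − 3^1 = 9 − 3 = 6.
φ(11) = 11 − 1 = 10.
Since φ is multiplicative, φ(99) = 6 · 10 = 60.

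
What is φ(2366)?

936

Factor 2366: 2366 = 2 * 7 * 13^2.
φ(2) = 2 − 1 = 1.
φ(7) = 7 − 1 = 6.
φ(13^2) = 13^2 − 13^1 = 169 − 13 = 156.
Since φ is multiplicative, φ(2366) = 1 · 6 · 156 = 936.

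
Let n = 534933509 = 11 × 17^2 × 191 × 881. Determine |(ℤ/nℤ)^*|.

φ(534933509) = 534933509 · (1 − 1/11) · (1 − 1/17) · (1 − 1/191) · (1 − 1/881)
       = 534933509 · 26752000/31466677 = 454784000.

454784000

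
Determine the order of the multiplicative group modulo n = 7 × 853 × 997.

5091552

φ(7) = 7 − 1 = 6.
φ(853) = 853 − 1 = 852.
φ(997) = 997 − 1 = 996.
Since φ is multiplicative, φ(5953087) = 6 · 852 · 996 = 5091552.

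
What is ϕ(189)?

108

Factor 189: 189 = 3^3 * 7.
φ(189) = 189 · (1 − 1/3) · (1 − 1/7)
       = 189 · 12/21 = 108.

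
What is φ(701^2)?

490700

φ(701^2) = 701^1·(701−1) = 701·700 = 490700.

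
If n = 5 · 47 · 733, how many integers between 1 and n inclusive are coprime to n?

φ(172255) = 172255 · (1 − 1/5) · (1 − 1/47) · (1 − 1/733)
       = 172255 · 134688/172255 = 134688.

134688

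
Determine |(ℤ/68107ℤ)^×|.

First factor: 68107 = 13^3 × 31.
φ(13^3) = 13^2·(13−1) = 169·12 = 2028.
φ(31) = 31 − 1 = 30.
φ(68107) = 2028 × 30 = 60840.

60840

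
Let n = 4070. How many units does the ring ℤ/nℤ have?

1440

Prime factorization: 4070 = 2 × 5 × 11 × 37.
φ(2) = 2 − 1 = 1.
φ(5) = 5 − 1 = 4.
φ(11) = 11 − 1 = 10.
φ(37) = 37 − 1 = 36.
Multiply: 1 · 4 · 10 · 36 = 1440.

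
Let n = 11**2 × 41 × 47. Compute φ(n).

202400

φ(11^2) = 11^2 − 11^1 = 121 − 11 = 110.
φ(41) = 41 − 1 = 40.
φ(47) = 47 − 1 = 46.
Since φ is multiplicative, φ(233167) = 110 · 40 · 46 = 202400.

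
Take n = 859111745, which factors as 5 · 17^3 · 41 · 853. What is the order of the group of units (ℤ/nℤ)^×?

630343680

φ(859111745) = 859111745 · (1 − 1/5) · (1 − 1/17) · (1 − 1/41) · (1 − 1/853)
       = 859111745 · 2181120/2972705 = 630343680.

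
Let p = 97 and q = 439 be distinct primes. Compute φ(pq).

φ(pq) = (p−1)(q−1) = 96 · 438 = 42048.

42048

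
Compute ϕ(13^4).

26364

φ(13^4) = 13^3·(13−1) = 2197·12 = 26364.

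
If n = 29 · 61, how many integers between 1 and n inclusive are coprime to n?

1680

φ(1769) = 1769 · (1 − 1/29) · (1 − 1/61)
       = 1769 · 1680/1769 = 1680.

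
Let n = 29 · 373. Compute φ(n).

φ(29) = 29 − 1 = 28.
φ(373) = 373 − 1 = 372.
Since φ is multiplicative, φ(10817) = 28 · 372 = 10416.

10416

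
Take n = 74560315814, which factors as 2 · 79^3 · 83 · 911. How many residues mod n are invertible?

36324866760

φ(74560315814) = 74560315814 · (1 − 1/2) · (1 − 1/79) · (1 − 1/83) · (1 − 1/911)
       = 74560315814 · 5820360/11946854 = 36324866760.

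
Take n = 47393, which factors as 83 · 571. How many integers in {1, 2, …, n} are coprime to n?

46740

φ(47393) = 47393 · (1 − 1/83) · (1 − 1/571)
       = 47393 · 46740/47393 = 46740.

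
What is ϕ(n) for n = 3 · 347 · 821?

567440

φ(3) = 3 − 1 = 2.
φ(347) = 347 − 1 = 346.
φ(821) = 821 − 1 = 820.
Multiply: 2 · 346 · 820 = 567440.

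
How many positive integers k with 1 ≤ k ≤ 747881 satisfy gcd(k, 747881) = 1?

747881 = 17 * 29 * 37 * 41.
φ(747881) = 747881 · (1 − 1/17) · (1 − 1/29) · (1 − 1/37) · (1 − 1/41)
       = 747881 · 645120/747881 = 645120.

645120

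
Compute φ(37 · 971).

34920

φ(35927) = 35927 · (1 − 1/37) · (1 − 1/971)
       = 35927 · 34920/35927 = 34920.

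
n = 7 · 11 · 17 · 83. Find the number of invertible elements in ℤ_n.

78720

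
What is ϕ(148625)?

148625 = 5**3 * 29 * 41.
φ(5^3) = 5^3 − 5^2 = 125 − 25 = 100.
φ(29) = 29 − 1 = 28.
φ(41) = 41 − 1 = 40.
Multiply: 100 · 28 · 40 = 112000.

112000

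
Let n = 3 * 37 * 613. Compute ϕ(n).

φ(68043) = 68043 · (1 − 1/3) · (1 − 1/37) · (1 − 1/613)
       = 68043 · 44064/68043 = 44064.

44064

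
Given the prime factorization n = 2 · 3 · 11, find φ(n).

20

φ(66) = 66 · (1 − 1/2) · (1 − 1/3) · (1 − 1/11)
       = 66 · 20/66 = 20.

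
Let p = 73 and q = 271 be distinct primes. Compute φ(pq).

φ(73) = 73 − 1 = 72.
φ(271) = 271 − 1 = 270.
Since φ is multiplicative, φ(19783) = 72 · 270 = 19440.

19440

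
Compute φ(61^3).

223260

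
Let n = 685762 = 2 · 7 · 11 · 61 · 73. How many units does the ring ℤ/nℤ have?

φ(2) = 2 − 1 = 1.
φ(7) = 7 − 1 = 6.
φ(11) = 11 − 1 = 10.
φ(61) = 61 − 1 = 60.
φ(73) = 73 − 1 = 72.
φ(685762) = 1 × 6 × 10 × 60 × 72 = 259200.

259200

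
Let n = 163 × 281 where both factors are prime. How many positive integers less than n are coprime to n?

45360

φ(45803) = 45803 · (1 − 1/163) · (1 − 1/281)
       = 45803 · 45360/45803 = 45360.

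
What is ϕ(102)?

Factor 102: 102 = 2 * 3 * 17.
φ(102) = 102 · (1 − 1/2) · (1 − 1/3) · (1 − 1/17)
       = 102 · 32/102 = 32.

32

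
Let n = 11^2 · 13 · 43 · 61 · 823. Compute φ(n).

φ(3395680717) = 3395680717 · (1 − 1/11) · (1 − 1/13) · (1 − 1/43) · (1 − 1/61) · (1 − 1/823)
       = 3395680717 · 248572800/308698247 = 2734300800.

2734300800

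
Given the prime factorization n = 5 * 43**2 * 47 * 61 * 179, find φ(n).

φ(4744469285) = 4744469285 · (1 − 1/5) · (1 − 1/43) · (1 − 1/47) · (1 − 1/61) · (1 − 1/179)
       = 4744469285 · 82535040/110336495 = 3549006720.

3549006720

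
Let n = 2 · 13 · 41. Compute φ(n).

480

φ(1066) = 1066 · (1 − 1/2) · (1 − 1/13) · (1 − 1/41)
       = 1066 · 480/1066 = 480.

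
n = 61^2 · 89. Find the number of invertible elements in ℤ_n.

φ(331169) = 331169 · (1 − 1/61) · (1 − 1/89)
       = 331169 · 5280/5429 = 322080.

322080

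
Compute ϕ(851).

First factor: 851 = 23 × 37.
φ(23) = 23 − 1 = 22.
φ(37) = 37 − 1 = 36.
Since φ is multiplicative, φ(851) = 22 · 36 = 792.

792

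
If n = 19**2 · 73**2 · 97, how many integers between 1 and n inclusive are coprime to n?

φ(19^2) = 19^1·(19−1) = 19·18 = 342.
φ(73^2) = 73^2 − 73^1 = 5329 − 73 = 5256.
φ(97) = 97 − 1 = 96.
Since φ is multiplicative, φ(186605593) = 342 · 5256 · 96 = 172564992.

172564992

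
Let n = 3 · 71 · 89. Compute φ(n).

12320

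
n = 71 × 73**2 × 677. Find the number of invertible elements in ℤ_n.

φ(71) = 71 − 1 = 70.
φ(73^2) = 73^2 − 73^1 = 5329 − 73 = 5256.
φ(677) = 677 − 1 = 676.
Since φ is multiplicative, φ(256149043) = 70 · 5256 · 676 = 248713920.

248713920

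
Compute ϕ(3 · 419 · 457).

381216

φ(3) = 3 − 1 = 2.
φ(419) = 419 − 1 = 418.
φ(457) = 457 − 1 = 456.
φ(574449) = 2 × 418 × 456 = 381216.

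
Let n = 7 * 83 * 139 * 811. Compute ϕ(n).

54995760

φ(65495549) = 65495549 · (1 − 1/7) · (1 − 1/83) · (1 − 1/139) · (1 − 1/811)
       = 65495549 · 54995760/65495549 = 54995760.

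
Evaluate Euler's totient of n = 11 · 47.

460

φ(517) = 517 · (1 − 1/11) · (1 − 1/47)
       = 517 · 460/517 = 460.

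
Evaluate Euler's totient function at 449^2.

φ(201601) = 201601 · (1 − 1/449)
       = 201601 · 448/449 = 201152.

201152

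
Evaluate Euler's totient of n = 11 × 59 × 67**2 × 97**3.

φ(11) = 11 − 1 = 10.
φ(59) = 59 − 1 = 58.
φ(67^2) = 67^2 − 67^1 = 4489 − 67 = 4422.
φ(97^3) = 97^2·(97−1) = 9409·96 = 903264.
Multiply: 10 · 58 · 4422 · 903264 = 2316655376640.

2316655376640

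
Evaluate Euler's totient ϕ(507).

First factor: 507 = 3 * 13^2.
φ(507) = 507 · (1 − 1/3) · (1 − 1/13)
       = 507 · 24/39 = 312.

312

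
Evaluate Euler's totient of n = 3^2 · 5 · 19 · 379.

φ(3^2) = 3^2 − 3^1 = 9 − 3 = 6.
φ(5) = 5 − 1 = 4.
φ(19) = 19 − 1 = 18.
φ(379) = 379 − 1 = 378.
φ(324045) = 6 × 4 × 18 × 378 = 163296.

163296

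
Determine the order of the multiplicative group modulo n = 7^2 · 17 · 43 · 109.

φ(7^2) = 7^2 − 7^1 = 49 − 7 = 42.
φ(17) = 17 − 1 = 16.
φ(43) = 43 − 1 = 42.
φ(109) = 109 − 1 = 108.
Multiply: 42 · 16 · 42 · 108 = 3048192.

3048192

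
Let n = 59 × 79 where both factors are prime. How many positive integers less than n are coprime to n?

φ(n) = (p − 1)(q − 1) = (59−1)(79−1) = 58·78 = 4524.

4524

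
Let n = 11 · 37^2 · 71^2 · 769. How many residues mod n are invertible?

φ(58376650211) = 58376650211 · (1 − 1/11) · (1 − 1/37) · (1 − 1/71) · (1 − 1/769)
       = 58376650211 · 19353600/22221793 = 50841907200.

50841907200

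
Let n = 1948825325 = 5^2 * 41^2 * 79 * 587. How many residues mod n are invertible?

1499222400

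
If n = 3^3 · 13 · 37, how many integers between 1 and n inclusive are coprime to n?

φ(3^3) = 3^3 − 3^2 = 27 − 9 = 18.
φ(13) = 13 − 1 = 12.
φ(37) = 37 − 1 = 36.
φ(12987) = 18 × 12 × 36 = 7776.

7776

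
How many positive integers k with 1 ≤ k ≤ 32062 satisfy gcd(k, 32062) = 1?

Factor 32062: 32062 = 2 · 17 · 23 · 41.
φ(2) = 2 − 1 = 1.
φ(17) = 17 − 1 = 16.
φ(23) = 23 − 1 = 22.
φ(41) = 41 − 1 = 40.
Since φ is multiplicative, φ(32062) = 1 · 16 · 22 · 40 = 14080.

14080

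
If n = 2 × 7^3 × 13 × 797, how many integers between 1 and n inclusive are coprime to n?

φ(2) = 2 − 1 = 1.
φ(7^3) = 7^2·(7−1) = 49·6 = 294.
φ(13) = 13 − 1 = 12.
φ(797) = 797 − 1 = 796.
φ(7107646) = 1 × 294 × 12 × 796 = 2808288.

2808288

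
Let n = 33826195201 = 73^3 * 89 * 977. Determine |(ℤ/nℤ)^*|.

φ(33826195201) = 33826195201 · (1 − 1/73) · (1 − 1/89) · (1 − 1/977)
       = 33826195201 · 6183936/6347569 = 32954194944.

32954194944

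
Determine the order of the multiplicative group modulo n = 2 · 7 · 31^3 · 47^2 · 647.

241592862960

φ(596091753502) = 596091753502 · (1 − 1/2) · (1 − 1/7) · (1 − 1/31) · (1 − 1/47) · (1 − 1/647)
       = 596091753502 · 5348880/13197506 = 241592862960.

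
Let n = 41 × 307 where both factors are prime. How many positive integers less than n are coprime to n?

12240

φ(41) = 41 − 1 = 40.
φ(307) = 307 − 1 = 306.
Multiply: 40 · 306 = 12240.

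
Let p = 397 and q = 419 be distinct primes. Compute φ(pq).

165528

For distinct primes, φ(pq) = (p−1)(q−1) = 396 × 418 = 165528.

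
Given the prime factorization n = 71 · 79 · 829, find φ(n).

4520880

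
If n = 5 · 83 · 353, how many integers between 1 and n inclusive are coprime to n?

115456

φ(146495) = 146495 · (1 − 1/5) · (1 − 1/83) · (1 − 1/353)
       = 146495 · 115456/146495 = 115456.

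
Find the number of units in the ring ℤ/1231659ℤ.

665280

Prime factorization: 1231659 = 3^3 × 11^2 × 13 × 29.
φ(1231659) = 1231659 · (1 − 1/3) · (1 − 1/11) · (1 − 1/13) · (1 − 1/29)
       = 1231659 · 6720/12441 = 665280.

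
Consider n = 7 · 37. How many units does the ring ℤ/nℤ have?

216

φ(259) = 259 · (1 − 1/7) · (1 − 1/37)
       = 259 · 216/259 = 216.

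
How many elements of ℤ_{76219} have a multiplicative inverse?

Factor 76219: 76219 = 11 * 13^2 * 41.
φ(11) = 11 − 1 = 10.
φ(13^2) = 13^2 − 13^1 = 169 − 13 = 156.
φ(41) = 41 − 1 = 40.
φ(76219) = 10 × 156 × 40 = 62400.

62400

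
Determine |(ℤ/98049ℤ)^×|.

51744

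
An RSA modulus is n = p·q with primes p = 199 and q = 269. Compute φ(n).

53064

φ(199) = 199 − 1 = 198.
φ(269) = 269 − 1 = 268.
φ(53531) = 198 × 268 = 53064.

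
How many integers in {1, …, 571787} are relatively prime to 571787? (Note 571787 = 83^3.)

564898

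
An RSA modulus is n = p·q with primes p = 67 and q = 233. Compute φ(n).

φ(n) = (p − 1)(q − 1) = (67−1)(233−1) = 66·232 = 15312.

15312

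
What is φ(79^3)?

486798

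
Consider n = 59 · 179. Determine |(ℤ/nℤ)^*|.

10324

φ(59) = 59 − 1 = 58.
φ(179) = 179 − 1 = 178.
Multiply: 58 · 178 = 10324.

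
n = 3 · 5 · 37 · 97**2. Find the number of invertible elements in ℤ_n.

2681856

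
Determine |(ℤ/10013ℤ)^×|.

8640

Prime factorization: 10013 = 17 · 19 · 31.
φ(10013) = 10013 · (1 − 1/17) · (1 − 1/19) · (1 − 1/31)
       = 10013 · 8640/10013 = 8640.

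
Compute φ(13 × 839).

10056

φ(13) = 13 − 1 = 12.
φ(839) = 839 − 1 = 838.
φ(10907) = 12 × 838 = 10056.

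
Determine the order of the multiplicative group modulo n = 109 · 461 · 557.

φ(27988693) = 27988693 · (1 − 1/109) · (1 − 1/461) · (1 − 1/557)
       = 27988693 · 27622080/27988693 = 27622080.

27622080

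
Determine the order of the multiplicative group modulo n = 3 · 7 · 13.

φ(273) = 273 · (1 − 1/3) · (1 − 1/7) · (1 − 1/13)
       = 273 · 144/273 = 144.

144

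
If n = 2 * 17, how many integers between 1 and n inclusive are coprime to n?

16

φ(34) = 34 · (1 − 1/2) · (1 − 1/17)
       = 34 · 16/34 = 16.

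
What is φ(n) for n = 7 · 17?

φ(7) = 7 − 1 = 6.
φ(17) = 17 − 1 = 16.
Since φ is multiplicative, φ(119) = 6 · 16 = 96.

96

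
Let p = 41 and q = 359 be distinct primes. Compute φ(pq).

φ(14719) = 14719 · (1 − 1/41) · (1 − 1/359)
       = 14719 · 14320/14719 = 14320.

14320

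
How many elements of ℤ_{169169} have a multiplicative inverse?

121680

Factor 169169: 169169 = 7 · 11 · 13**3.
φ(169169) = 169169 · (1 − 1/7) · (1 − 1/11) · (1 − 1/13)
       = 169169 · 720/1001 = 121680.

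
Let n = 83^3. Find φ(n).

φ(571787) = 571787 · (1 − 1/83)
       = 571787 · 82/83 = 564898.

564898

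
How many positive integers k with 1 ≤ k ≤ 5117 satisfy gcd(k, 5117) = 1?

First factor: 5117 = 7 · 17 · 43.
φ(7) = 7 − 1 = 6.
φ(17) = 17 − 1 = 16.
φ(43) = 43 − 1 = 42.
φ(5117) = 6 × 16 × 42 = 4032.

4032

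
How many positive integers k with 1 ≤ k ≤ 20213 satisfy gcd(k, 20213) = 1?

17920

Prime factorization: 20213 = 17 · 29 · 41.
φ(17) = 17 − 1 = 16.
φ(29) = 29 − 1 = 28.
φ(41) = 41 − 1 = 40.
Since φ is multiplicative, φ(20213) = 16 · 28 · 40 = 17920.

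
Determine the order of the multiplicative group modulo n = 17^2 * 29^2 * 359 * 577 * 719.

32700537225216

φ(36198701386033) = 36198701386033 · (1 − 1/17) · (1 − 1/29) · (1 − 1/359) · (1 − 1/577) · (1 − 1/719)
       = 36198701386033 · 66329690112/73425357781 = 32700537225216.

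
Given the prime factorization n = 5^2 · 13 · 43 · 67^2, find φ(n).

44573760

φ(62733775) = 62733775 · (1 − 1/5) · (1 − 1/13) · (1 − 1/43) · (1 − 1/67)
       = 62733775 · 133056/187265 = 44573760.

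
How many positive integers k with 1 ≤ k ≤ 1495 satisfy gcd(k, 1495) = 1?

1056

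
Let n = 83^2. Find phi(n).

φ(83^2) = 83^1·(83−1) = 83·82 = 6806.

6806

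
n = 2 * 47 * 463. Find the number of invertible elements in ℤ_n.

21252

φ(43522) = 43522 · (1 − 1/2) · (1 − 1/47) · (1 − 1/463)
       = 43522 · 21252/43522 = 21252.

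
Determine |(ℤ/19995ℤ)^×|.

19995 = 3 * 5 * 31 * 43.
φ(19995) = 19995 · (1 − 1/3) · (1 − 1/5) · (1 − 1/31) · (1 − 1/43)
       = 19995 · 10080/19995 = 10080.

10080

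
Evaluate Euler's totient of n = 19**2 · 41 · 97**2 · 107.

φ(14901099163) = 14901099163 · (1 − 1/19) · (1 − 1/41) · (1 − 1/97) · (1 − 1/107)
       = 14901099163 · 7326720/8085241 = 13503144960.

13503144960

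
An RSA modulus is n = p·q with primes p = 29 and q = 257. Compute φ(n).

7168

φ(pq) = (p−1)(q−1) = 28 · 256 = 7168.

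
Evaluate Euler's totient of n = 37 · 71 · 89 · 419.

φ(37) = 37 − 1 = 36.
φ(71) = 71 − 1 = 70.
φ(89) = 89 − 1 = 88.
φ(419) = 419 − 1 = 418.
φ(97963457) = 36 × 70 × 88 × 418 = 92695680.

92695680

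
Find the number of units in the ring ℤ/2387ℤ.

1800

Factor 2387: 2387 = 7 · 11 · 31.
φ(2387) = 2387 · (1 − 1/7) · (1 − 1/11) · (1 − 1/31)
       = 2387 · 1800/2387 = 1800.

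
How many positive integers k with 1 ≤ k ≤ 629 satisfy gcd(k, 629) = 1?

Factor 629: 629 = 17 · 37.
φ(629) = 629 · (1 − 1/17) · (1 − 1/37)
       = 629 · 576/629 = 576.

576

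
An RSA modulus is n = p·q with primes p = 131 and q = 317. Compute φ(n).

For distinct primes, φ(pq) = (p−1)(q−1) = 130 × 316 = 41080.

41080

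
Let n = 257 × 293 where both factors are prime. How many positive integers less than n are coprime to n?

74752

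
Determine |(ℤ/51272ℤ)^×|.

Factor 51272: 51272 = 2^3 · 13 · 17 · 29.
φ(51272) = 51272 · (1 − 1/2) · (1 − 1/13) · (1 − 1/17) · (1 − 1/29)
       = 51272 · 5376/12818 = 21504.

21504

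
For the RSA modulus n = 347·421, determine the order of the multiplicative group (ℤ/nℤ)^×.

φ(146087) = 146087 · (1 − 1/347) · (1 − 1/421)
       = 146087 · 145320/146087 = 145320.

145320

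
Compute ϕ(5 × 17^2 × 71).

76160

φ(5) = 5 − 1 = 4.
φ(17^2) = 17^2 − 17^1 = 289 − 17 = 272.
φ(71) = 71 − 1 = 70.
φ(102595) = 4 × 272 × 70 = 76160.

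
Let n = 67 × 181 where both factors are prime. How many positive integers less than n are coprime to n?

φ(n) = (p − 1)(q − 1) = (67−1)(181−1) = 66·180 = 11880.

11880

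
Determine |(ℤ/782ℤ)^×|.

352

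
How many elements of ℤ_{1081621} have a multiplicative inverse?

First factor: 1081621 = 23 × 31 × 37 × 41.
φ(1081621) = 1081621 · (1 − 1/23) · (1 − 1/31) · (1 − 1/37) · (1 − 1/41)
       = 1081621 · 950400/1081621 = 950400.

950400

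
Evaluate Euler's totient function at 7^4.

φ(2401) = 2401 · (1 − 1/7)
       = 2401 · 6/7 = 2058.

2058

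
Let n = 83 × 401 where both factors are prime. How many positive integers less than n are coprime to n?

For distinct primes, φ(pq) = (p−1)(q−1) = 82 × 400 = 32800.

32800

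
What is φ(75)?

40

First factor: 75 = 3 · 5**2.
φ(75) = 75 · (1 − 1/3) · (1 − 1/5)
       = 75 · 8/15 = 40.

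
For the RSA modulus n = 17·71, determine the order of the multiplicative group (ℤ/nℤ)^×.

1120

φ(17) = 17 − 1 = 16.
φ(71) = 71 − 1 = 70.
Multiply: 16 · 70 = 1120.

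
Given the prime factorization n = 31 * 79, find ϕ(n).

2340

φ(2449) = 2449 · (1 − 1/31) · (1 − 1/79)
       = 2449 · 2340/2449 = 2340.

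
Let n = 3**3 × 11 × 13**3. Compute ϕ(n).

365040

φ(3^3) = 3^2·(3−1) = 9·2 = 18.
φ(11) = 11 − 1 = 10.
φ(13^3) = 13^3 − 13^2 = 2197 − 169 = 2028.
φ(652509) = 18 × 10 × 2028 = 365040.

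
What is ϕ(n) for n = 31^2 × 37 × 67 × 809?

φ(1927296071) = 1927296071 · (1 − 1/31) · (1 − 1/37) · (1 − 1/67) · (1 − 1/809)
       = 1927296071 · 57594240/62170841 = 1785421440.

1785421440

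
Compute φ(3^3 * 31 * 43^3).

41935320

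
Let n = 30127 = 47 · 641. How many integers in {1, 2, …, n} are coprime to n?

φ(47) = 47 − 1 = 46.
φ(641) = 641 − 1 = 640.
Multiply: 46 · 640 = 29440.

29440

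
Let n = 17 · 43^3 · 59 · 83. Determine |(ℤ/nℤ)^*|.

5909463168

φ(17) = 17 − 1 = 16.
φ(43^3) = 43^3 − 43^2 = 79507 − 1849 = 77658.
φ(59) = 59 − 1 = 58.
φ(83) = 83 − 1 = 82.
φ(6618878243) = 16 × 77658 × 58 × 82 = 5909463168.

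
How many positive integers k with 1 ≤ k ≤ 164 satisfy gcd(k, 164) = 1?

80

Prime factorization: 164 = 2**2 × 41.
φ(2^2) = 2^2 − 2^1 = 4 − 2 = 2.
φ(41) = 41 − 1 = 40.
Multiply: 2 · 40 = 80.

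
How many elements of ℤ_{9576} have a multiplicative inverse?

9576 = 2^3 * 3^2 * 7 * 19.
φ(9576) = 9576 · (1 − 1/2) · (1 − 1/3) · (1 − 1/7) · (1 − 1/19)
       = 9576 · 216/798 = 2592.

2592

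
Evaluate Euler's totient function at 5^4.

500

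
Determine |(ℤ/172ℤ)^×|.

84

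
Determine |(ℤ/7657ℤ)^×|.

First factor: 7657 = 13 · 19 · 31.
φ(13) = 13 − 1 = 12.
φ(19) = 19 − 1 = 18.
φ(31) = 31 − 1 = 30.
Since φ is multiplicative, φ(7657) = 12 · 18 · 30 = 6480.

6480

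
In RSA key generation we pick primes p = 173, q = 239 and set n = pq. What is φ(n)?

φ(pq) = (p−1)(q−1) = 172 · 238 = 40936.

40936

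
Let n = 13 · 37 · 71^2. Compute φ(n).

φ(2424721) = 2424721 · (1 − 1/13) · (1 − 1/37) · (1 − 1/71)
       = 2424721 · 30240/34151 = 2147040.

2147040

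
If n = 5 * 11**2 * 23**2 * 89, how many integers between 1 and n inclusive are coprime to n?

19592320

φ(28484005) = 28484005 · (1 − 1/5) · (1 − 1/11) · (1 − 1/23) · (1 − 1/89)
       = 28484005 · 77440/112585 = 19592320.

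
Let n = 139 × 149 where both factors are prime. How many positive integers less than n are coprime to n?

For distinct primes, φ(pq) = (p−1)(q−1) = 138 × 148 = 20424.

20424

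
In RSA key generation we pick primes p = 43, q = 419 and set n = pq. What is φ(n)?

φ(18017) = 18017 · (1 − 1/43) · (1 − 1/419)
       = 18017 · 17556/18017 = 17556.

17556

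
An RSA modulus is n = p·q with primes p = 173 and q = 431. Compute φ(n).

φ(173) = 173 − 1 = 172.
φ(431) = 431 − 1 = 430.
Multiply: 172 · 430 = 73960.

73960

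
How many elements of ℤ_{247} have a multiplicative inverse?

First factor: 247 = 13 · 19.
φ(247) = 247 · (1 − 1/13) · (1 − 1/19)
       = 247 · 216/247 = 216.

216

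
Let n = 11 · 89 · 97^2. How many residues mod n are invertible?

φ(11) = 11 − 1 = 10.
φ(89) = 89 − 1 = 88.
φ(97^2) = 97^2 − 97^1 = 9409 − 97 = 9312.
Multiply: 10 · 88 · 9312 = 8194560.

8194560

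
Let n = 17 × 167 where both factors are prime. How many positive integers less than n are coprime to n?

2656

φ(17) = 17 − 1 = 16.
φ(167) = 167 − 1 = 166.
Since φ is multiplicative, φ(2839) = 16 · 166 = 2656.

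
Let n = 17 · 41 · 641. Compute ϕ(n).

409600

φ(446777) = 446777 · (1 − 1/17) · (1 − 1/41) · (1 − 1/641)
       = 446777 · 409600/446777 = 409600.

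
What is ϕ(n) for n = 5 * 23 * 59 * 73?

367488

φ(495305) = 495305 · (1 − 1/5) · (1 − 1/23) · (1 − 1/59) · (1 − 1/73)
       = 495305 · 367488/495305 = 367488.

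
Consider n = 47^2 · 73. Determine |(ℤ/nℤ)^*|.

φ(47^2) = 47^2 − 47^1 = 2209 − 47 = 2162.
φ(73) = 73 − 1 = 72.
Multiply: 2162 · 72 = 155664.

155664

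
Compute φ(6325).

4400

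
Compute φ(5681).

Prime factorization: 5681 = 13 × 19 × 23.
φ(5681) = 5681 · (1 − 1/13) · (1 − 1/19) · (1 − 1/23)
       = 5681 · 4752/5681 = 4752.

4752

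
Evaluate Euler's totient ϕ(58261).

47040

Prime factorization: 58261 = 7^2 * 29 * 41.
φ(7^2) = 7^1·(7−1) = 7·6 = 42.
φ(29) = 29 − 1 = 28.
φ(41) = 41 − 1 = 40.
φ(58261) = 42 × 28 × 40 = 47040.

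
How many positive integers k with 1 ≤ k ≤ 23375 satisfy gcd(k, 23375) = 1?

Prime factorization: 23375 = 5^3 · 11 · 17.
φ(23375) = 23375 · (1 − 1/5) · (1 − 1/11) · (1 − 1/17)
       = 23375 · 640/935 = 16000.

16000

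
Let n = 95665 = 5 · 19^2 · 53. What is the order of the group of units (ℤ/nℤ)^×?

φ(95665) = 95665 · (1 − 1/5) · (1 − 1/19) · (1 − 1/53)
       = 95665 · 3744/5035 = 71136.

71136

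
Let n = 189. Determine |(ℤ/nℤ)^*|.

First factor: 189 = 3^3 · 7.
φ(189) = 189 · (1 − 1/3) · (1 − 1/7)
       = 189 · 12/21 = 108.

108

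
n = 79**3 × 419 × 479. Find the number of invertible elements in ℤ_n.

φ(79^3) = 79^3 − 79^2 = 493039 − 6241 = 486798.
φ(419) = 419 − 1 = 418.
φ(479) = 479 − 1 = 478.
Since φ is multiplicative, φ(98953420339) = 486798 · 418 · 478 = 97264187592.

97264187592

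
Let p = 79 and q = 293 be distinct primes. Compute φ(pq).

22776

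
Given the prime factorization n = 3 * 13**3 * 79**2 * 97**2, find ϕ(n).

232735486464

φ(387033861279) = 387033861279 · (1 − 1/3) · (1 − 1/13) · (1 − 1/79) · (1 − 1/97)
       = 387033861279 · 179712/298857 = 232735486464.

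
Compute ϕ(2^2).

φ(2^2) = 2^1·(2−1) = 2·1 = 2.

2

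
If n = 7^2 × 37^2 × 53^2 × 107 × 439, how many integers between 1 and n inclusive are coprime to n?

φ(7^2) = 7^1·(7−1) = 7·6 = 42.
φ(37^2) = 37^2 − 37^1 = 1369 − 37 = 1332.
φ(53^2) = 53^1·(53−1) = 53·52 = 2756.
φ(107) = 107 − 1 = 106.
φ(439) = 439 − 1 = 438.
φ(8851147238717) = 42 × 1332 × 2756 × 106 × 438 = 7158346296192.

7158346296192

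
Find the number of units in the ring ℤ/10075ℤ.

First factor: 10075 = 5**2 * 13 * 31.
φ(10075) = 10075 · (1 − 1/5) · (1 − 1/13) · (1 − 1/31)
       = 10075 · 1440/2015 = 7200.

7200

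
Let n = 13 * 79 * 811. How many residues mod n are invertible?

758160

φ(13) = 13 − 1 = 12.
φ(79) = 79 − 1 = 78.
φ(811) = 811 − 1 = 810.
Multiply: 12 · 78 · 810 = 758160.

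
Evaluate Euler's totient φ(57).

57 = 3 * 19.
φ(3) = 3 − 1 = 2.
φ(19) = 19 − 1 = 18.
Since φ is multiplicative, φ(57) = 2 · 18 = 36.

36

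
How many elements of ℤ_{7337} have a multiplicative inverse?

6160

First factor: 7337 = 11 · 23 · 29.
φ(11) = 11 − 1 = 10.
φ(23) = 23 − 1 = 22.
φ(29) = 29 − 1 = 28.
Since φ is multiplicative, φ(7337) = 10 · 22 · 28 = 6160.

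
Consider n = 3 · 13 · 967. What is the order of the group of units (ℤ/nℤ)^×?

φ(37713) = 37713 · (1 − 1/3) · (1 − 1/13) · (1 − 1/967)
       = 37713 · 23184/37713 = 23184.

23184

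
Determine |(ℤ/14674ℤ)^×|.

6160

First factor: 14674 = 2 * 11 * 23 * 29.
φ(14674) = 14674 · (1 − 1/2) · (1 − 1/11) · (1 − 1/23) · (1 − 1/29)
       = 14674 · 6160/14674 = 6160.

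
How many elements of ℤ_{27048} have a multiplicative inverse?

7392

Factor 27048: 27048 = 2^3 × 3 × 7^2 × 23.
φ(2^3) = 2^3 − 2^2 = 8 − 4 = 4.
φ(3) = 3 − 1 = 2.
φ(7^2) = 7^2 − 7^1 = 49 − 7 = 42.
φ(23) = 23 − 1 = 22.
Since φ is multiplicative, φ(27048) = 4 · 2 · 42 · 22 = 7392.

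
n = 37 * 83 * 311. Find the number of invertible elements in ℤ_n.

915120

φ(37) = 37 − 1 = 36.
φ(83) = 83 − 1 = 82.
φ(311) = 311 − 1 = 310.
φ(955081) = 36 × 82 × 310 = 915120.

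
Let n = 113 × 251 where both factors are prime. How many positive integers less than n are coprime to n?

φ(n) = (p − 1)(q − 1) = (113−1)(251−1) = 112·250 = 28000.

28000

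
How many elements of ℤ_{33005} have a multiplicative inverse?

33005 = 5 × 7 × 23 × 41.
φ(33005) = 33005 · (1 − 1/5) · (1 − 1/7) · (1 − 1/23) · (1 − 1/41)
       = 33005 · 21120/33005 = 21120.

21120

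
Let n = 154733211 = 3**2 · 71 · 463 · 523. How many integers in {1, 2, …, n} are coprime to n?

101288880

φ(3^2) = 3^2 − 3^1 = 9 − 3 = 6.
φ(71) = 71 − 1 = 70.
φ(463) = 463 − 1 = 462.
φ(523) = 523 − 1 = 522.
φ(154733211) = 6 × 70 × 462 × 522 = 101288880.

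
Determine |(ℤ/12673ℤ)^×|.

Factor 12673: 12673 = 19 * 23 * 29.
φ(12673) = 12673 · (1 − 1/19) · (1 − 1/23) · (1 − 1/29)
       = 12673 · 11088/12673 = 11088.

11088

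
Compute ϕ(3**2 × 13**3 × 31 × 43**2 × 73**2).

3465082333440

φ(6039721200123) = 6039721200123 · (1 − 1/3) · (1 − 1/13) · (1 − 1/31) · (1 − 1/43) · (1 − 1/73)
       = 6039721200123 · 2177280/3795051 = 3465082333440.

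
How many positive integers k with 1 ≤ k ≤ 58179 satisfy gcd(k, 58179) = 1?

First factor: 58179 = 3 × 11 × 41 × 43.
φ(3) = 3 − 1 = 2.
φ(11) = 11 − 1 = 10.
φ(41) = 41 − 1 = 40.
φ(43) = 43 − 1 = 42.
φ(58179) = 2 × 10 × 40 × 42 = 33600.

33600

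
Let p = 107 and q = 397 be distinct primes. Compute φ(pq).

41976

φ(42479) = 42479 · (1 − 1/107) · (1 − 1/397)
       = 42479 · 41976/42479 = 41976.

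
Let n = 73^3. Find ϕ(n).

383688

φ(389017) = 389017 · (1 − 1/73)
       = 389017 · 72/73 = 383688.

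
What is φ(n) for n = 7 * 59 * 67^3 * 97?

φ(12048866543) = 12048866543 · (1 − 1/7) · (1 − 1/59) · (1 − 1/67) · (1 − 1/97)
       = 12048866543 · 2204928/2684087 = 9897921792.

9897921792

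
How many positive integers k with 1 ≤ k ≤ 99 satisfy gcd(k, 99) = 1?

60

First factor: 99 = 3^2 * 11.
φ(99) = 99 · (1 − 1/3) · (1 − 1/11)
       = 99 · 20/33 = 60.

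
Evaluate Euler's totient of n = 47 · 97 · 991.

4371840

φ(47) = 47 − 1 = 46.
φ(97) = 97 − 1 = 96.
φ(991) = 991 − 1 = 990.
Since φ is multiplicative, φ(4517969) = 46 · 96 · 990 = 4371840.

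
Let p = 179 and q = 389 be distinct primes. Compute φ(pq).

69064

φ(179) = 179 − 1 = 178.
φ(389) = 389 − 1 = 388.
φ(69631) = 178 × 388 = 69064.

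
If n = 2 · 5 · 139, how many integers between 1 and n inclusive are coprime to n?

φ(2) = 2 − 1 = 1.
φ(5) = 5 − 1 = 4.
φ(139) = 139 − 1 = 138.
Multiply: 1 · 4 · 138 = 552.

552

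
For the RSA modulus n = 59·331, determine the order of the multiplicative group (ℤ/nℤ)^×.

19140

φ(59) = 59 − 1 = 58.
φ(331) = 331 − 1 = 330.
φ(19529) = 58 × 330 = 19140.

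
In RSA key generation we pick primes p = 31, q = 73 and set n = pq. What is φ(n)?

2160

φ(pq) = (p−1)(q−1) = 30 · 72 = 2160.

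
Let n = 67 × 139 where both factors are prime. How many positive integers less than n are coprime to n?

φ(pq) = (p−1)(q−1) = 66 · 138 = 9108.

9108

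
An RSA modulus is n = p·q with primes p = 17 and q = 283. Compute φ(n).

4512

φ(17) = 17 − 1 = 16.
φ(283) = 283 − 1 = 282.
Since φ is multiplicative, φ(4811) = 16 · 282 = 4512.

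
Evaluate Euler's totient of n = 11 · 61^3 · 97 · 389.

83159884800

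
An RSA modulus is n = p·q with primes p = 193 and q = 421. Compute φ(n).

80640

φ(n) = (p − 1)(q − 1) = (193−1)(421−1) = 192·420 = 80640.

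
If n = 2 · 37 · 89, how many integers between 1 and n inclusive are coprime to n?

φ(2) = 2 − 1 = 1.
φ(37) = 37 − 1 = 36.
φ(89) = 89 − 1 = 88.
φ(6586) = 1 × 36 × 88 = 3168.

3168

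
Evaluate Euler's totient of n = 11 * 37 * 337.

120960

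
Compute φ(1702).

792

1702 = 2 · 23 · 37.
φ(2) = 2 − 1 = 1.
φ(23) = 23 − 1 = 22.
φ(37) = 37 − 1 = 36.
φ(1702) = 1 × 22 × 36 = 792.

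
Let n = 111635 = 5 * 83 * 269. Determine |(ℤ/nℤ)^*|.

87904

φ(111635) = 111635 · (1 − 1/5) · (1 − 1/83) · (1 − 1/269)
       = 111635 · 87904/111635 = 87904.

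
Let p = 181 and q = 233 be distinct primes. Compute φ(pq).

φ(181) = 181 − 1 = 180.
φ(233) = 233 − 1 = 232.
φ(42173) = 180 × 232 = 41760.

41760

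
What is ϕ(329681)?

329681 = 11 · 17 · 41 · 43.
φ(11) = 11 − 1 = 10.
φ(17) = 17 − 1 = 16.
φ(41) = 41 − 1 = 40.
φ(43) = 43 − 1 = 42.
Since φ is multiplicative, φ(329681) = 10 · 16 · 40 · 42 = 268800.

268800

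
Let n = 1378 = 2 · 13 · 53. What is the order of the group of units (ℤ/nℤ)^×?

624

φ(2) = 2 − 1 = 1.
φ(13) = 13 − 1 = 12.
φ(53) = 53 − 1 = 52.
φ(1378) = 1 × 12 × 52 = 624.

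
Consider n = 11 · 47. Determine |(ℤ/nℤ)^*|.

460

φ(11) = 11 − 1 = 10.
φ(47) = 47 − 1 = 46.
Multiply: 10 · 46 = 460.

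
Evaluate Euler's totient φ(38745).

17280

Factor 38745: 38745 = 3**3 * 5 * 7 * 41.
φ(38745) = 38745 · (1 − 1/3) · (1 − 1/5) · (1 − 1/7) · (1 − 1/41)
       = 38745 · 1920/4305 = 17280.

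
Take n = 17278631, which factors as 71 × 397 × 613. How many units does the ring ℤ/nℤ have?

φ(17278631) = 17278631 · (1 − 1/71) · (1 − 1/397) · (1 − 1/613)
       = 17278631 · 16964640/17278631 = 16964640.

16964640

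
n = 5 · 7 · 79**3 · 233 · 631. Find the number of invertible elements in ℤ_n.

1707609496320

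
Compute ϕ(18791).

Prime factorization: 18791 = 19 · 23 · 43.
φ(18791) = 18791 · (1 − 1/19) · (1 − 1/23) · (1 − 1/43)
       = 18791 · 16632/18791 = 16632.

16632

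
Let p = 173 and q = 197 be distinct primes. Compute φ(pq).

33712

φ(n) = (p − 1)(q − 1) = (173−1)(197−1) = 172·196 = 33712.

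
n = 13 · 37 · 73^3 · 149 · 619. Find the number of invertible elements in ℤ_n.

15160452148224

φ(17258004351887) = 17258004351887 · (1 − 1/13) · (1 − 1/37) · (1 − 1/73) · (1 − 1/149) · (1 − 1/619)
       = 17258004351887 · 2844896256/3238507103 = 15160452148224.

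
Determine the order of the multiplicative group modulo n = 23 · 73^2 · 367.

42321312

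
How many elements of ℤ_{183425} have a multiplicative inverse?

123200

First factor: 183425 = 5**2 × 11 × 23 × 29.
φ(5^2) = 5^2 − 5^1 = 25 − 5 = 20.
φ(11) = 11 − 1 = 10.
φ(23) = 23 − 1 = 22.
φ(29) = 29 − 1 = 28.
φ(183425) = 20 × 10 × 22 × 28 = 123200.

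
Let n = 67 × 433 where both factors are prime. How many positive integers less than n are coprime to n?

For distinct primes, φ(pq) = (p−1)(q−1) = 66 × 432 = 28512.

28512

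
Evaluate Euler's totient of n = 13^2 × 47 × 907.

6501456

φ(7204301) = 7204301 · (1 − 1/13) · (1 − 1/47) · (1 − 1/907)
       = 7204301 · 500112/554177 = 6501456.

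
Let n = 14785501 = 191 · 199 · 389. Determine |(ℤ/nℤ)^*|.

φ(14785501) = 14785501 · (1 − 1/191) · (1 − 1/199) · (1 − 1/389)
       = 14785501 · 14596560/14785501 = 14596560.

14596560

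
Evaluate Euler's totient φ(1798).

1798 = 2 · 29 · 31.
φ(2) = 2 − 1 = 1.
φ(29) = 29 − 1 = 28.
φ(31) = 31 − 1 = 30.
φ(1798) = 1 × 28 × 30 = 840.

840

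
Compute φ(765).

384

Prime factorization: 765 = 3^2 × 5 × 17.
φ(765) = 765 · (1 − 1/3) · (1 − 1/5) · (1 − 1/17)
       = 765 · 128/255 = 384.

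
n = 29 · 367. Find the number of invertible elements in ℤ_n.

10248

φ(10643) = 10643 · (1 − 1/29) · (1 − 1/367)
       = 10643 · 10248/10643 = 10248.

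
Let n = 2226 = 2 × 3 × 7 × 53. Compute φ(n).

624

φ(2226) = 2226 · (1 − 1/2) · (1 − 1/3) · (1 − 1/7) · (1 − 1/53)
       = 2226 · 624/2226 = 624.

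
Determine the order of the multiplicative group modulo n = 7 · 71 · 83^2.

2858520

φ(3423833) = 3423833 · (1 − 1/7) · (1 − 1/71) · (1 − 1/83)
       = 3423833 · 34440/41251 = 2858520.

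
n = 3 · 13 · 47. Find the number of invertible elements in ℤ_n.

φ(1833) = 1833 · (1 − 1/3) · (1 − 1/13) · (1 − 1/47)
       = 1833 · 1104/1833 = 1104.

1104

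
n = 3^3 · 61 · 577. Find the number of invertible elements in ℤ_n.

622080

φ(3^3) = 3^3 − 3^2 = 27 − 9 = 18.
φ(61) = 61 − 1 = 60.
φ(577) = 577 − 1 = 576.
φ(950319) = 18 × 60 × 576 = 622080.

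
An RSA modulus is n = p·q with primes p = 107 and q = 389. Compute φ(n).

41128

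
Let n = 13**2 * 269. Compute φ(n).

φ(45461) = 45461 · (1 − 1/13) · (1 − 1/269)
       = 45461 · 3216/3497 = 41808.

41808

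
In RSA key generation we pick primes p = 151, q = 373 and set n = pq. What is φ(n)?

55800

φ(n) = (p − 1)(q − 1) = (151−1)(373−1) = 150·372 = 55800.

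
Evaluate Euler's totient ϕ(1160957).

Factor 1160957: 1160957 = 7^2 · 19 · 29 · 43.
φ(1160957) = 1160957 · (1 − 1/7) · (1 − 1/19) · (1 − 1/29) · (1 − 1/43)
       = 1160957 · 127008/165851 = 889056.

889056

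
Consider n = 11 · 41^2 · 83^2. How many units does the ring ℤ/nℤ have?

111618400

φ(11) = 11 − 1 = 10.
φ(41^2) = 41^2 − 41^1 = 1681 − 41 = 1640.
φ(83^2) = 83^1·(83−1) = 83·82 = 6806.
Multiply: 10 · 1640 · 6806 = 111618400.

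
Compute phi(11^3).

1210

φ(1331) = 1331 · (1 − 1/11)
       = 1331 · 10/11 = 1210.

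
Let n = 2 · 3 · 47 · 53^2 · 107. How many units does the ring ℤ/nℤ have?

26876512

φ(84758766) = 84758766 · (1 − 1/2) · (1 − 1/3) · (1 − 1/47) · (1 − 1/53) · (1 − 1/107)
       = 84758766 · 507104/1599222 = 26876512.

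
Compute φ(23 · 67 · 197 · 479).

136034976

φ(145413383) = 145413383 · (1 − 1/23) · (1 − 1/67) · (1 − 1/197) · (1 − 1/479)
       = 145413383 · 136034976/145413383 = 136034976.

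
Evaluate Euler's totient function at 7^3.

φ(343) = 343 · (1 − 1/7)
       = 343 · 6/7 = 294.

294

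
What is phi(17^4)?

78608

φ(17^4) = 17^4 − 17^3 = 83521 − 4913 = 78608.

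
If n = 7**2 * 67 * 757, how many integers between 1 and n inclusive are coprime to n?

2095632

φ(2485231) = 2485231 · (1 − 1/7) · (1 − 1/67) · (1 − 1/757)
       = 2485231 · 299376/355033 = 2095632.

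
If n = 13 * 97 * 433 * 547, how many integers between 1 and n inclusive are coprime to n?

271724544

φ(298669111) = 298669111 · (1 − 1/13) · (1 − 1/97) · (1 − 1/433) · (1 − 1/547)
       = 298669111 · 271724544/298669111 = 271724544.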